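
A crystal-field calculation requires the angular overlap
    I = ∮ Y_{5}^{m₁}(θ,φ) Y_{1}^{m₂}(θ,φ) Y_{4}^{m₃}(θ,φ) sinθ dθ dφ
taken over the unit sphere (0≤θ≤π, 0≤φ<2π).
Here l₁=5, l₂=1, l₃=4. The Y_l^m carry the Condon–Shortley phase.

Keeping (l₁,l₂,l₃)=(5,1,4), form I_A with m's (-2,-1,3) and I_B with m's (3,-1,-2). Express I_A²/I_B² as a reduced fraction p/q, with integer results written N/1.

Same 5,1,4: normalisation and zero-m 3j drop out of the ratio.
A: Δ: 2! 8! 0! / 11! → 1/495; sum: t=0:+1/10080 = 1/10080; 3j²(5 1 4; -2 -1 3) = Δ·Π!·Σ² = 1/165  (sign -1)
B: Δ: 2! 8! 0! / 11! → 1/495; sum: t=0:+1/2880 = 1/2880; 3j²(5 1 4; 3 -1 -2) = Δ·Π!·Σ² = 28/495  (sign +1)
I_A²/I_B² = (1/165)/(28/495) = 3/28

3/28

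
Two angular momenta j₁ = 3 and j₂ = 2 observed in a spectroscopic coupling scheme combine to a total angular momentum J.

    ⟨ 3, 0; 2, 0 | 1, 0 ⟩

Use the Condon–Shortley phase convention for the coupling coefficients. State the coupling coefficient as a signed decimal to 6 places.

+0.507093  (= +√(9/35))

j₁+j₂−J=4  J+j₁−j₂=2  J−j₁+j₂=0  j₁+j₂+J+1=7
(j₁±m₁, j₂±m₂, J±M) = (3,3,2,2,1,1)
P² = 144/35
sum k=2..2:
  [2] +1/4 = 1/4
S = 1/4
C² = P²·S² = 9/35 ; C = +0.507093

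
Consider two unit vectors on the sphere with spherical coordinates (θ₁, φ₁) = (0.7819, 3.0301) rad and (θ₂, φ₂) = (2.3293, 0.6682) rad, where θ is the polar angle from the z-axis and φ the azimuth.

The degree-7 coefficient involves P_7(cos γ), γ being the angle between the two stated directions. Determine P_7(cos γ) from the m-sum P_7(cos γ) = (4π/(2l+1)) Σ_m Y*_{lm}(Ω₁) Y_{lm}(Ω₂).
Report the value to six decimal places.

Expand P_7 via completeness: Σ_{m} conj(Y_{7,m}) at Ω₁ times Y_{7,m} at Ω₂ —
  m=-7: (-0.03064 + 0.03034j) × (-0.00186 + 0.05306j) = -0.00155 - 0.00168j  (running Σ = -0.00155 - 0.00168j)
  m=-6: (0.12747 - 0.10077j) × (0.12172 - 0.14358j) = 0.00105 - 0.03057j  (running Σ = -0.00051 - 0.03225j)
  m=-5: (-0.29993 + 0.18699j) × (-0.37327 + 0.07544j) = 0.09785 - 0.09242j  (running Σ = 0.09735 - 0.12467j)
  m=-4: (0.41061 - 0.19631j) × (0.39385 + 0.19946j) = 0.20087 + 0.00459j  (running Σ = 0.29822 - 0.12009j)
  m=-3: (-0.22013 + 0.07650j) × (-0.06729 - 0.14525j) = 0.02592 + 0.02683j  (running Σ = 0.32414 - 0.09326j)
  m=-2: (-0.22217 + 0.05038j) × (0.06629 - 0.27762j) = -0.00074 + 0.06502j  (running Σ = 0.32340 - 0.02824j)
  m=-1: (0.34695 - 0.03884j) × (-0.23647 + 0.18666j) = -0.07480 + 0.07395j  (running Σ = 0.24861 + 0.04570j)
  m=0: (0.12974 + 0.00000j) × (-0.20398 + 0.00000j) = -0.02646 + 0.00000j  (running Σ = 0.22214 + 0.04570j)
  m=1: (-0.34695 - 0.03884j) × (0.23647 + 0.18666j) = -0.07480 - 0.07395j  (running Σ = 0.14735 - 0.02824j)
  m=2: (-0.22217 - 0.05038j) × (0.06629 + 0.27762j) = -0.00074 - 0.06502j  (running Σ = 0.14660 - 0.09326j)
  m=3: (0.22013 + 0.07650j) × (0.06729 - 0.14525j) = 0.02592 - 0.02683j  (running Σ = 0.17253 - 0.12009j)
  m=4: (0.41061 + 0.19631j) × (0.39385 - 0.19946j) = 0.20087 - 0.00459j  (running Σ = 0.37340 - 0.12467j)
  m=5: (0.29993 + 0.18699j) × (0.37327 + 0.07544j) = 0.09785 + 0.09242j  (running Σ = 0.47125 - 0.03225j)
  m=6: (0.12747 + 0.10077j) × (0.12172 + 0.14358j) = 0.00105 + 0.03057j  (running Σ = 0.47230 - 0.00168j)
  m=7: (0.03064 + 0.03034j) × (0.00186 + 0.05306j) = -0.00155 + 0.00168j  (running Σ = 0.47075 + 0.00000j)
Accumulated sum 0.47075 + 0.00000j; after 4π/(2l+1) scaling, 0.39437 + 0.00000j ⇒ P_7 = 0.394372

0.394372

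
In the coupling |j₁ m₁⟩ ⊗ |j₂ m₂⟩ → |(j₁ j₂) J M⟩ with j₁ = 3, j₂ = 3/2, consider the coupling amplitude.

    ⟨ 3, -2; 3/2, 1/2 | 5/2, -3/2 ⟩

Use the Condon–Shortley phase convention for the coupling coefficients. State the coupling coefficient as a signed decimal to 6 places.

triangle: 2!·4!·1!/8! = 48/40320
(j±m)!: 1!·5!·2!·1!·1!·4! = 5760
prefactor² = (2J+1)·Δ·N² = 288/7
  k=1: −1/(1!·1!·4!·1!·0!·0!) = -1/24
  k=2: +1/(2!·0!·3!·0!·1!·1!) = 1/12
Σ = 1/24  ⇒  CG² = 288/7·(1/24)² = 1/14
CG = +√(1/14) = +0.267261

+√(1/14) ≈ +0.267261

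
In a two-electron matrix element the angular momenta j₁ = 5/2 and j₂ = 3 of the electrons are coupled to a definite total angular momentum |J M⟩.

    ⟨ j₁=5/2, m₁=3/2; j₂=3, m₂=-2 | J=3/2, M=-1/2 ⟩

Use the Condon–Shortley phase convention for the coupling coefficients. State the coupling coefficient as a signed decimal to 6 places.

j₁+j₂−J=4  J+j₁−j₂=1  J−j₁+j₂=2  j₁+j₂+J+1=8
(j₁±m₁, j₂±m₂, J±M) = (4,1,1,5,1,2)
P² = 192/7
sum k=0..1:
  [0] +1/24 = 1/24
  [1] −1/12 = -1/12
S = -1/24
C² = P²·S² = 1/21 ; C = -0.218218

−√(1/21) ≈ -0.218218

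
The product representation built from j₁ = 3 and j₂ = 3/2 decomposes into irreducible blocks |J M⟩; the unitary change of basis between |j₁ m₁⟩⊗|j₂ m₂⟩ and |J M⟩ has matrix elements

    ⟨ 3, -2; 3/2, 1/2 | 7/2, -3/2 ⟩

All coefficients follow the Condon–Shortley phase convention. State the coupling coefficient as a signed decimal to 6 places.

j₁+j₂−J=1  J+j₁−j₂=5  J−j₁+j₂=2  j₁+j₂+J+1=9
(j₁±m₁, j₂±m₂, J±M) = (1,5,2,1,2,5)
P² = 6400/21
sum k=0..1:
  [0] +1/240 = 1/240
  [1] −1/24 = -1/24
S = -3/80
C² = P²·S² = 3/7 ; C = -0.654654

−√(3/7) ≈ -0.654654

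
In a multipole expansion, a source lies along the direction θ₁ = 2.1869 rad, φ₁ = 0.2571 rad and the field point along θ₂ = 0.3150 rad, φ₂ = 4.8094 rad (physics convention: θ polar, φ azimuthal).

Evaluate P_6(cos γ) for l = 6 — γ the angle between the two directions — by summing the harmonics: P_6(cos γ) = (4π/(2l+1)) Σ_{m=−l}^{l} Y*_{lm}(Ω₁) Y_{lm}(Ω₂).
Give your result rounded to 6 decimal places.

0.195879

Addition theorem: P_6(cos γ) = (4π/13) Σ_m Y*_{lm}(Ω₁) Y_{lm}(Ω₂), m = −6…6:
  term(m=-6) = (-0.000035, -0.000050)   from Y*(Ω₁)=(0.004025, 0.142701), Y(Ω₂)=(-0.000357, 0.000235)
  term(m=-5) = (0.001141, -0.001107)   from Y*(Ω₁)=(-0.098546, -0.335992), Y(Ω₂)=(0.002118, 0.004018)
  term(m=-4) = (0.009976, 0.007433)   from Y*(Ω₁)=(0.218416, 0.362400), Y(Ω₂)=(0.027215, -0.011125)
  term(m=-3) = (-0.008139, 0.015624)   from Y*(Ω₁)=(-0.098759, -0.096013), Y(Ω₂)=(-0.036699, -0.122519)
  term(m=-2) = (0.100216, 0.033230)   from Y*(Ω₁)=(-0.251401, -0.142013), Y(Ω₂)=(-0.358804, 0.070503)
  term(m=-1) = (-0.024384, 0.151010)   from Y*(Ω₁)=(0.251424, 0.066104), Y(Ω₂)=(0.056992, 0.585635)
  term(m=+0) = (0.045088, 0.000000)   from Y*(Ω₁)=(0.224975, -0.000000), Y(Ω₂)=(0.200413, 0.000000)
  term(m=+1) = (-0.024384, -0.151010)   from Y*(Ω₁)=(-0.251424, 0.066104), Y(Ω₂)=(-0.056992, 0.585635)
  term(m=+2) = (0.100216, -0.033230)   from Y*(Ω₁)=(-0.251401, 0.142013), Y(Ω₂)=(-0.358804, -0.070503)
  term(m=+3) = (-0.008139, -0.015624)   from Y*(Ω₁)=(0.098759, -0.096013), Y(Ω₂)=(0.036699, -0.122519)
  term(m=+4) = (0.009976, -0.007433)   from Y*(Ω₁)=(0.218416, -0.362400), Y(Ω₂)=(0.027215, 0.011125)
  term(m=+5) = (0.001141, 0.001107)   from Y*(Ω₁)=(0.098546, -0.335992), Y(Ω₂)=(-0.002118, 0.004018)
  term(m=+6) = (-0.000035, 0.000050)   from Y*(Ω₁)=(0.004025, -0.142701), Y(Ω₂)=(-0.000357, -0.000235)
Σ over m = (0.202638, -0.000000); ×(4π/13) → (0.195879, -0.000000). Real part: 0.195879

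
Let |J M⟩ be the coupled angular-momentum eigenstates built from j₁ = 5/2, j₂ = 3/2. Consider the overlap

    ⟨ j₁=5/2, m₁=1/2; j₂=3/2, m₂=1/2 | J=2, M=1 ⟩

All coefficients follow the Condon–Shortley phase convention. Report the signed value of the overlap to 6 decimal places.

−√(25/84) ≈ -0.545545

triangle: 2!*3!*1!/7! = 12/5040
(j±m)!: 3!*2!*2!*1!*3!*1! = 144
prefactor² = (2J+1)*Δ*N² = 12/7
  k=1: −1/(1!*1!*1!*1!*2!*0!) = -1/2
  k=2: +1/(2!*0!*0!*0!*3!*1!) = 1/12
Σ = -5/12  ⇒  CG² = 12/7*(-5/12)² = 25/84
CG = −√(25/84) = -0.545545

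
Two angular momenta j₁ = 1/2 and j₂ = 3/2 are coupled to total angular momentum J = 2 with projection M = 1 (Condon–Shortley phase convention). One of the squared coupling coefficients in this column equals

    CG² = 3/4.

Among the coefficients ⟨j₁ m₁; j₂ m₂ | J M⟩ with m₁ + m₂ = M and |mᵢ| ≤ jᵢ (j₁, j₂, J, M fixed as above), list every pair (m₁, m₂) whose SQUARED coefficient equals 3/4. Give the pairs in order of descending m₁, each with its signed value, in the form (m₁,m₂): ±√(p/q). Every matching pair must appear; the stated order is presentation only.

Admissible pairs with m₁+m₂ = M = 1: (-1/2,3/2), (1/2,1/2)
  (m₁,m₂)=(1/2,1/2): CG² = 3/4, CG = +√(3/4)   ← matches the target
  (m₁,m₂)=(-1/2,3/2): CG² = 1/4, CG = +√(1/4)
Pairs with CG² = 3/4: (1/2,1/2): +√(3/4)

(1/2,1/2): +√(3/4)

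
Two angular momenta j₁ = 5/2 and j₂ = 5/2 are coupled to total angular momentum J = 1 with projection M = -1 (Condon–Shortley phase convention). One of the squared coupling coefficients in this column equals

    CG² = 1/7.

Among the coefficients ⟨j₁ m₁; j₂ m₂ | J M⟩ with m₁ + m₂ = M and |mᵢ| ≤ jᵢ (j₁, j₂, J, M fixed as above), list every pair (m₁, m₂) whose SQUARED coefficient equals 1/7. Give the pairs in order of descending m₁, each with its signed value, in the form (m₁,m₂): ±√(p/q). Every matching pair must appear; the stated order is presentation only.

(3/2,-5/2): +√(1/7); (-5/2,3/2): +√(1/7)

Admissible pairs with m₁+m₂ = M = -1: (-5/2,3/2), (-3/2,1/2), (-1/2,-1/2), (1/2,-3/2), (3/2,-5/2)
  (m₁,m₂)=(3/2,-5/2): CG² = 1/7, CG = +√(1/7)   ← matches the target
  (m₁,m₂)=(1/2,-3/2): CG² = 8/35, CG = −√(8/35)
  (m₁,m₂)=(-1/2,-1/2): CG² = 9/35, CG = +√(9/35)
  (m₁,m₂)=(-3/2,1/2): CG² = 8/35, CG = −√(8/35)
  (m₁,m₂)=(-5/2,3/2): CG² = 1/7, CG = +√(1/7)   ← matches the target
Pairs with CG² = 1/7: (3/2,-5/2): +√(1/7); (-5/2,3/2): +√(1/7)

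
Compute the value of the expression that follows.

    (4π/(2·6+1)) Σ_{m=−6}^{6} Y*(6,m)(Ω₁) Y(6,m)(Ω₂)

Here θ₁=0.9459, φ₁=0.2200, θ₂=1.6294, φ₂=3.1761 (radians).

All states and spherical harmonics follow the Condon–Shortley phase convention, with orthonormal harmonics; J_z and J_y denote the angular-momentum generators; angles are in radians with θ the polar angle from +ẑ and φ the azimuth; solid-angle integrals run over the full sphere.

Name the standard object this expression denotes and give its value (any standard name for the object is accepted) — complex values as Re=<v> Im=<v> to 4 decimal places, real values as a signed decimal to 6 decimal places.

This sum is the spherical-harmonic addition theorem: it equals the Legendre polynomial P_l(cos γ) of the angle γ between the two directions.
Expand P_6 via completeness: Σ_{m} conj(Y_{6,m}) at Ω₁ times Y_{6,m} at Ω₂ —
  m=-6: (0.034118, 0.133174) × (0.467918, -0.098288) = (0.029054, 0.058961)  (running Σ = (0.029054, 0.058961))
  m=-5: (0.155818, 0.306144) × (0.095733, -0.016683) = (0.020024, 0.026709)  (running Σ = (0.049078, 0.085670))
  m=-4: (0.271906, 0.328914) × (-0.337724, 0.046914) = (-0.107260, -0.098326)  (running Σ = (-0.058181, -0.012656))
  m=-3: (0.122798, 0.095304) × (-0.111833, 0.011619) = (-0.014840, -0.009231)  (running Σ = (-0.073022, -0.021888))
  m=-2: (-0.251019, -0.118175) × (0.303937, -0.021009) = (-0.078777, -0.030644)  (running Σ = (-0.151798, -0.052532))
  m=-1: (-0.267433, -0.059803) × (0.117900, -0.004070) = (-0.031774, -0.005962)  (running Σ = (-0.183572, -0.058494))
  m=0: (0.209756, -0.000000) × (-0.295184, 0.000000) = (-0.061917, 0.000000)  (running Σ = (-0.245489, -0.058494))
  m=1: (0.267433, -0.059803) × (-0.117900, -0.004070) = (-0.031774, 0.005962)  (running Σ = (-0.277263, -0.052532))
  m=2: (-0.251019, 0.118175) × (0.303937, 0.021009) = (-0.078777, 0.030644)  (running Σ = (-0.356039, -0.021888))
  m=3: (-0.122798, 0.095304) × (0.111833, 0.011619) = (-0.014840, 0.009231)  (running Σ = (-0.370879, -0.012656))
  m=4: (0.271906, -0.328914) × (-0.337724, -0.046914) = (-0.107260, 0.098326)  (running Σ = (-0.478139, 0.085670))
  m=5: (-0.155818, 0.306144) × (-0.095733, -0.016683) = (0.020024, -0.026709)  (running Σ = (-0.458115, 0.058961))
  m=6: (0.034118, -0.133174) × (0.467918, 0.098288) = (0.029054, -0.058961)  (running Σ = (-0.429061, 0.000000))
Accumulated sum (-0.429061, 0.000000); after 4π/(2l+1) scaling, (-0.414749, 0.000000) ⇒ P_6 = -0.414749

Legendre polynomial (addition theorem), -0.414749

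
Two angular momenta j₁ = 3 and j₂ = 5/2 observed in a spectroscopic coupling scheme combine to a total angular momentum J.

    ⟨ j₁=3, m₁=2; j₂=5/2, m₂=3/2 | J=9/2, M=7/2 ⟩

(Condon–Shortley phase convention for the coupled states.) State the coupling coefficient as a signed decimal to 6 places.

+0.100504  (= +√(1/99))

triangle: 1!*5!*4!/11! = 2880/39916800
(j±m)!: 5!*1!*4!*1!*8!*1! = 116121600
prefactor² = (2J+1)*Δ*N² = 921600/11
  k=0: +1/(0!*1!*1!*4!*4!*0!) = 1/576
  k=1: −1/(1!*0!*0!*3!*5!*1!) = -1/720
Σ = 1/2880  ⇒  CG² = 921600/11*(1/2880)² = 1/99
CG = +√(1/99) = +0.100504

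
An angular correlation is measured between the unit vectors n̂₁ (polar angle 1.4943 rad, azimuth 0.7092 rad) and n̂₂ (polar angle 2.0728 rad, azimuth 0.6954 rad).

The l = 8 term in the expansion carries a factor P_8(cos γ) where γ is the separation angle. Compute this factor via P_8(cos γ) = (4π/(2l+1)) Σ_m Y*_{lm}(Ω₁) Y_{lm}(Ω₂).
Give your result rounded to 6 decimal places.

-0.208765

Addition theorem: P_8(cos γ) = (4π/17) Σ_m Y*_{lm}(Ω₁) Y_{lm}(Ω₂), m = −8…8:
  m=-8: Y*=+0.412807-0.288264i  Y=+0.135136+0.118520i  product +0.089950+0.009971i
  m=-7: Y*=+0.038491-0.149487i  Y=-0.061087-0.389900i  product -0.060636-0.005876i
  m=-6: Y*=+0.148963+0.302800i  Y=-0.217191+0.362338i  product -0.142069-0.011790i
  m=-5: Y*=+0.163966+0.070177i  Y=+0.090480-0.031539i  product +0.017049+0.001178i
  m=-4: Y*=-0.271218+0.085324i  Y=+0.287061+0.108048i  product -0.087075-0.004811i
  m=-3: Y*=-0.099641+0.160064i  Y=-0.129671-0.228910i  product +0.049561+0.002053i
  m=-2: Y*=-0.039533-0.257400i  Y=+0.033262-0.182793i  product -0.048366-0.001335i
  m=-1: Y*=-0.146176-0.125440i  Y=-0.233576+0.194909i  product +0.058593+0.000809i
  m=+0: Y*=+0.253296-0.000000i  Y=-0.143837+0.000000i  product -0.036433+0.000000i
  m=+1: Y*=+0.146176-0.125440i  Y=+0.233576+0.194909i  product +0.058593-0.000809i
  m=+2: Y*=-0.039533+0.257400i  Y=+0.033262+0.182793i  product -0.048366+0.001335i
  m=+3: Y*=+0.099641+0.160064i  Y=+0.129671-0.228910i  product +0.049561-0.002053i
  m=+4: Y*=-0.271218-0.085324i  Y=+0.287061-0.108048i  product -0.087075+0.004811i
  m=+5: Y*=-0.163966+0.070177i  Y=-0.090480-0.031539i  product +0.017049-0.001178i
  m=+6: Y*=+0.148963-0.302800i  Y=-0.217191-0.362338i  product -0.142069+0.011790i
  m=+7: Y*=-0.038491-0.149487i  Y=+0.061087-0.389900i  product -0.060636+0.005876i
  m=+8: Y*=+0.412807+0.288264i  Y=+0.135136-0.118520i  product +0.089950-0.009971i
Accumulated sum -0.282421+0.000000i; after 4π/(2l+1) scaling, -0.208765+0.000000i ⇒ P_8 = -0.208765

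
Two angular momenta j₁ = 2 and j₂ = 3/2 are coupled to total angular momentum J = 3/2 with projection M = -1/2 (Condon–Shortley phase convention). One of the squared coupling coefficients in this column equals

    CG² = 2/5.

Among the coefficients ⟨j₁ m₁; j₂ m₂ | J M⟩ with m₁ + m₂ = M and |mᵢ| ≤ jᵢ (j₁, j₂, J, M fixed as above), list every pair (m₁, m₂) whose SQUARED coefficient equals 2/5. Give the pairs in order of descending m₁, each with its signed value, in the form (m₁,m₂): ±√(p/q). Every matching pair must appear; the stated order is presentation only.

(1,-3/2): +√(2/5); (-2,3/2): +√(2/5)

Admissible pairs with m₁+m₂ = M = -1/2: (-2,3/2), (-1,1/2), (0,-1/2), (1,-3/2)
  (m₁,m₂)=(1,-3/2): CG² = 2/5, CG = +√(2/5)   ← matches the target
  (m₁,m₂)=(0,-1/2): CG² = 1/5, CG = −√(1/5)
  (m₁,m₂)=(-1,1/2): CG² = 0/1, CG = 0
  (m₁,m₂)=(-2,3/2): CG² = 2/5, CG = +√(2/5)   ← matches the target
Pairs with CG² = 2/5: (1,-3/2): +√(2/5); (-2,3/2): +√(2/5)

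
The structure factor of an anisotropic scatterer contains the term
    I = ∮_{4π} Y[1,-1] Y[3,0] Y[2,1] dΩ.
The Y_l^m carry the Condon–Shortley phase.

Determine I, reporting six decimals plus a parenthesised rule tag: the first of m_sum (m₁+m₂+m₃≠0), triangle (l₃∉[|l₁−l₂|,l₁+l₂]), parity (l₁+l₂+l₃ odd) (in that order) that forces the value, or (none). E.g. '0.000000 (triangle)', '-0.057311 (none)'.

m-sum 0 ✓  L=6 even ✓  2≤2≤4 ✓
Π(2lᵢ+1) = 3×7×5 = 105
triangle coeff Δ(1,3,2) = 1/105
Σ_t [1,1]: t=1:−1/4 = -1/4
(3j)²=3/35 [(1 3 2; 0 0 0)], sign=-1
Σ_t [2,2]: t=2:+1/12 = 1/12
(3j)²=1/35 [(1 3 2; -1 0 1)], sign=-1
⇒ 4πI² = 9/35
I = (+1)√(9/35/(4π)) = 0.14304817
No selection rule forces the value: the integral is nonzero (none).

0.143048 (none)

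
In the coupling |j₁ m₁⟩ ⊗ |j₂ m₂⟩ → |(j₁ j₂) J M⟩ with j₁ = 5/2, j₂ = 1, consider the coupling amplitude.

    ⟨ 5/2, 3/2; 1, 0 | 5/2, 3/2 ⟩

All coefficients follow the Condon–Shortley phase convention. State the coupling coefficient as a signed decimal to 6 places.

triangle: 1!·4!·1!/7! = 24/5040
(j±m)!: 4!·1!·1!·1!·4!·1! = 576
prefactor² = (2J+1)·Δ·N² = 576/35
  k=0: +1/(0!·1!·1!·1!·3!·0!) = 1/6
  k=1: −1/(1!·0!·0!·0!·4!·1!) = -1/24
Σ = 1/8  ⇒  CG² = 576/35·(1/8)² = 9/35
CG = +√(9/35) = +0.507093

+0.507093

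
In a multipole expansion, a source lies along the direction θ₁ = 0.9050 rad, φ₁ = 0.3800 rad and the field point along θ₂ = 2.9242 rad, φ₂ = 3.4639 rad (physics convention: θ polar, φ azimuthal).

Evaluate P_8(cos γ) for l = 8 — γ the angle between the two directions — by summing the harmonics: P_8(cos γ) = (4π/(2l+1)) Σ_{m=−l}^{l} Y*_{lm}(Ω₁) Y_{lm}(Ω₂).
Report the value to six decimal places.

0.112049

Expand P_8 via completeness: Σ_{m} conj(Y_{8,m}) at Ω₁ times Y_{8,m} at Ω₂ —
  m=-8: Y*=-0.07502 + 0.00765j  Y=-0.00000 - 0.00000j  product 0.00000 + 0.00000j
  m=-7: Y*=-0.20997 + 0.10974j  Y=-0.00003 - 0.00003j  product 0.00001 + 0.00000j
  m=-6: Y*=-0.27388 + 0.31916j  Y=-0.00018 - 0.00047j  product 0.00020 + 0.00007j
  m=-5: Y*=-0.13301 + 0.38932j  Y=-0.00017 - 0.00419j  product 0.00165 + 0.00049j
  m=-4: Y*=0.00356 + 0.07005j  Y=0.00718 - 0.02483j  product 0.00176 + 0.00041j
  m=-3: Y*=-0.13618 - 0.29631j  Y=0.06641 - 0.09626j  product -0.03757 - 0.00657j
  m=-2: Y*=-0.18559 - 0.17640j  Y=0.29285 - 0.22015j  product -0.09319 - 0.01080j
  m=-1: Y*=0.20477 + 0.08179j  Y=0.64446 - 0.21522j  product 0.14957 + 0.00864j
  m=+0: Y*=0.29329 + 0.00000j  Y=0.36378 + 0.00000j  product 0.10669 + 0.00000j
  m=+1: Y*=-0.20477 + 0.08179j  Y=-0.64446 - 0.21522j  product 0.14957 - 0.00864j
  m=+2: Y*=-0.18559 + 0.17640j  Y=0.29285 + 0.22015j  product -0.09319 + 0.01080j
  m=+3: Y*=0.13618 - 0.29631j  Y=-0.06641 - 0.09626j  product -0.03757 + 0.00657j
  m=+4: Y*=0.00356 - 0.07005j  Y=0.00718 + 0.02483j  product 0.00176 - 0.00041j
  m=+5: Y*=0.13301 + 0.38932j  Y=0.00017 - 0.00419j  product 0.00165 - 0.00049j
  m=+6: Y*=-0.27388 - 0.31916j  Y=-0.00018 + 0.00047j  product 0.00020 - 0.00007j
  m=+7: Y*=0.20997 + 0.10974j  Y=0.00003 - 0.00003j  product 0.00001 - 0.00000j
  m=+8: Y*=-0.07502 - 0.00765j  Y=-0.00000 + 0.00000j  product 0.00000 - 0.00000j
Accumulated sum 0.15158 - 0.00000j; after 4π/(2l+1) scaling, 0.11205 - 0.00000j ⇒ P_8 = 0.112049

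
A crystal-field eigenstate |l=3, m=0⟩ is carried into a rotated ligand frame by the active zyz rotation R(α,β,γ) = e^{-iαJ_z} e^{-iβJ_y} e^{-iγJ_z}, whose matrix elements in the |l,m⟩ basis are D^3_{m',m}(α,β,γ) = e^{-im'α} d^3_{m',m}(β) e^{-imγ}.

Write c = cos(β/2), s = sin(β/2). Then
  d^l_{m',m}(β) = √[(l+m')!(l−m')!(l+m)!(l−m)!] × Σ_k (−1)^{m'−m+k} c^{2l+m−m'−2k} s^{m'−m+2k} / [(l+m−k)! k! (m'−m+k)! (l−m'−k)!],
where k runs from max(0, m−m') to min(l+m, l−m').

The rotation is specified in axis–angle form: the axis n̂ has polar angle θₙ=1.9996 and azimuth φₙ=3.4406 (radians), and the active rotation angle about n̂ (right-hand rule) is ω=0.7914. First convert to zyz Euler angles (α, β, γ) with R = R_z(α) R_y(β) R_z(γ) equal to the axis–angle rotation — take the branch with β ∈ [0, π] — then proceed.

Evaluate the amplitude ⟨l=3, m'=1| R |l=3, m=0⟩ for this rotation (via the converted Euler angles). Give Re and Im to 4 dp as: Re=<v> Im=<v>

Axis–angle → zyz. n̂ = (sinθₙcosφₙ, sinθₙsinφₙ, cosθₙ) = (-0.869110, -0.267902, -0.415783), ω = 0.7914.
R = I cosω + sinω [n̂]ₓ + (1−cosω) n̂n̂ᵀ gives
  R = [+0.927303, +0.364950, -0.083191; -0.226575, +0.724177, +0.651330; +0.297948, -0.585132, +0.754220]
β = atan2(√(R₁₃²+R₂₃²), R₃₃) = 0.716331; α = atan2(R₂₃, R₁₃) mod 2π = 1.697833; γ = atan2(R₃₂, −R₃₁) mod 2π = 4.241411
D^3_{1,0}(1.6978,0.7163,4.2414) = e^{-i·1·1.6978}·d^3_{1,0}(0.7163)·e^{-i·0·4.2414}. Compute d first:
With c≡cos(β/2)=0.936542 and s≡sin(β/2)=0.350557, N=[24·2·6·6]^{1/2}=41.569219
The bounds max(0,m−m')=0 and min(l+m,l−m')=2 give 3 terms
  k=0: (−1)^1·41.5692/(12)·0.9365^5·0.3506^1 = -0.874952
  k=1: (−1)^2·41.5692/(4)·0.9365^3·0.3506^3 = +0.367763
  k=2: (−1)^3·41.5692/(12)·0.9365^1·0.3506^5 = -0.017175
d^3_{1,0}(0.7163) = -0.874952 +0.367763 -0.017175 = -0.524364
Attach z-rotation phases: D = e^{-i(1)(1.6978)}·(-0.524364)·e^{-i(0)(4.2414)} = +0.066434+0.520139i

Re=0.0664 Im=0.5201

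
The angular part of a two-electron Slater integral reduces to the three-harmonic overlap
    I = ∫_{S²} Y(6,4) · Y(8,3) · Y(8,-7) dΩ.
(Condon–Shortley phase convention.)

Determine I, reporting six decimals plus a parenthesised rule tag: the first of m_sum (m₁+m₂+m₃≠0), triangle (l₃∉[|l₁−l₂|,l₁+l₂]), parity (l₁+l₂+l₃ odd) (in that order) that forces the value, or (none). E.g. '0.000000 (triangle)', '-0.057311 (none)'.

Rules hold: Σm=0, L=22 even, 2≤8≤14.
N = 13·17·17 = 3757
Δ = 6!·6!·10!/23! = 1/13742520792
Racah Σ t=0..6: t=0:+1/41803776000 t=1:−1/435456000 t=2:+1/39813120 t=3:−1/18662400 t=4:+1/39813120 t=5:−1/435456000 t=6:+1/41803776000 = -11/1393459200
⇒ 3j(6 8 8; 0 0 0)² = 600/96577, sgn -1
Racah Σ t=1..2: t=1:−1/52254720000 t=2:+1/12541132800 = 19/313528320000
⇒ 3j(6 8 8; 4 3 -7)² = 19/1564, sgn -1
4πI² = N·(3j₀)²·(3jₘ)² = 150/529
I = +1·√(0.283554/4π) = 0.15021485
No selection rule forces the value: the integral is nonzero (none).

0.150215 (none)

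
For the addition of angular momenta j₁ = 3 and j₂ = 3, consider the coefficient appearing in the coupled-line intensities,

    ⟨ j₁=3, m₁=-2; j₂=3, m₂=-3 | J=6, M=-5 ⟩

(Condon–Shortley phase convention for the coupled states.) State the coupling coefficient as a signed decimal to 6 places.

j₁+j₂−J=0  J+j₁−j₂=6  J−j₁+j₂=6  j₁+j₂+J+1=13
(j₁±m₁, j₂±m₂, J±M) = (1,5,0,6,1,11)
P² = 3732480000
sum k=0..0:
  [0] +1/86400 = 1/86400
S = 1/86400
C² = P²·S² = 1/2 ; C = +0.707107

+√(1/2) ≈ +0.707107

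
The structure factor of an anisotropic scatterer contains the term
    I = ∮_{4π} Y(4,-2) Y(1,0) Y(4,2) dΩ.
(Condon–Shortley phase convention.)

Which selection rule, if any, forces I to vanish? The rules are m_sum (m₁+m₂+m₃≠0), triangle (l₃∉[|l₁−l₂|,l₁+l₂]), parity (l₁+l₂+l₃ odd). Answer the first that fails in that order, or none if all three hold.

parity

m₁+m₂+m₃ = -2 + 0 + 2 = 0  ✓
triangle: |4−1|=3 ≤ l₃=4 ≤ 4+1=5  ✓
parity: l₁+l₂+l₃ = 9 is odd  ✗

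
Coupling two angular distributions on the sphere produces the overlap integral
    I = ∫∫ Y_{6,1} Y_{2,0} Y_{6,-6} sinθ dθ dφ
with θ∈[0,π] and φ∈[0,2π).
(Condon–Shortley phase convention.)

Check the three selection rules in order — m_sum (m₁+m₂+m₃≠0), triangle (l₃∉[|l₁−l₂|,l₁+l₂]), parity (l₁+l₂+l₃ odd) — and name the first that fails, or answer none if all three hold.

m_sum

m₁+m₂+m₃ = 1 + 0 − 6 = -5  ✗
triangle: |6−2|=4 ≤ l₃=6 ≤ 6+2=8
parity: l₁+l₂+l₃ = 14 is even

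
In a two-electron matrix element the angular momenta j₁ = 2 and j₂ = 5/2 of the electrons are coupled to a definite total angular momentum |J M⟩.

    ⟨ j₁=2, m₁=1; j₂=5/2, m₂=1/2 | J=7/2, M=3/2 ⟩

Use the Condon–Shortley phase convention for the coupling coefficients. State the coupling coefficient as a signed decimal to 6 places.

+√(2/21) = +0.308607

√[8·1!3!4!/9! · 3!1!3!2!5!2!] = √(384/7)
  +(−1)^0/∏(0,1,1,3,2,1)! = 1/12  (running 1/12)
  +(−1)^1/∏(1,0,0,2,3,2)! = -1/24  (running 1/24)
⟨..|..⟩ = √(384/7)·(1/24) = +0.308607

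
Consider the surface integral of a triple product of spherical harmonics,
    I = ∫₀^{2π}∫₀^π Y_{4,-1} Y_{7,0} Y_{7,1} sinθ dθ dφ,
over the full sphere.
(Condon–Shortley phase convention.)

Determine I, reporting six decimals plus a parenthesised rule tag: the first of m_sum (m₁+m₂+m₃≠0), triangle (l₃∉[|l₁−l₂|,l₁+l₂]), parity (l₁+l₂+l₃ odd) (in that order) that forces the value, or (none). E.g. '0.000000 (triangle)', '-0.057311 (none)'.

-0.037251 (none)

Rules hold: Σm=0, L=18 even, 3≤7≤11.
N = 9·15·15 = 2025
Δ = 4!·4!·10!/19! = 1/58198140
Racah Σ t=0..4: t=0:+1/17418240 t=1:−1/622080 t=2:+1/230400 t=3:−1/622080 t=4:+1/17418240 = 1/806400
⇒ 3j(4 7 7; 0 0 0)² = 2268/230945, sgn -1
Racah Σ t=1..4: t=1:−1/2488320 t=2:+1/345600 t=3:−1/414720 t=4:+1/4354560 = 1/3225600
⇒ 3j(4 7 7; -1 0 1)² = 81/92378, sgn +1
4πI² = N·(3j₀)²·(3jₘ)² = 37200870/2133423721
I = -1·√(0.0174372/4π) = -0.03725058
No selection rule forces the value: the integral is nonzero (none).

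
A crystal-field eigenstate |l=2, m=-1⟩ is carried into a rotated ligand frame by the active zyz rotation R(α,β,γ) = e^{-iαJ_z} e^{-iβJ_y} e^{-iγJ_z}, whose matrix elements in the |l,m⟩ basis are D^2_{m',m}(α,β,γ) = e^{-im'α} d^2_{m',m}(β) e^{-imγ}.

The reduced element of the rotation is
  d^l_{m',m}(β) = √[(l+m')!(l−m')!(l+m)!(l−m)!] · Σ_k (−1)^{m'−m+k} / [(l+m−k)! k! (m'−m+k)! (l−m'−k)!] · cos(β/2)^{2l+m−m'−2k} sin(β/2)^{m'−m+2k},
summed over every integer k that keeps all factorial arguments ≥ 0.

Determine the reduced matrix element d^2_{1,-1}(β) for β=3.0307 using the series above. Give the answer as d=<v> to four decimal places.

d^2_{1,-1}(β=3.0307) via the finite sum:
Half-angle: c=0.055418, s=0.998463. N=√(6·1·1·6)=6.000000
k: max(0,(-1)−(1))=0 … min(2+(-1),2−(1))=1
  k=0: (−1)^2·6.0000/(2)·0.0554^2·0.9985^2 = +0.009185
  k=1: (−1)^3·6.0000/(6)·0.0554^0·0.9985^4 = -0.993867
d^2_{1,-1}(3.0307) = +0.009185 -0.993867 = -0.984682

d=-0.9847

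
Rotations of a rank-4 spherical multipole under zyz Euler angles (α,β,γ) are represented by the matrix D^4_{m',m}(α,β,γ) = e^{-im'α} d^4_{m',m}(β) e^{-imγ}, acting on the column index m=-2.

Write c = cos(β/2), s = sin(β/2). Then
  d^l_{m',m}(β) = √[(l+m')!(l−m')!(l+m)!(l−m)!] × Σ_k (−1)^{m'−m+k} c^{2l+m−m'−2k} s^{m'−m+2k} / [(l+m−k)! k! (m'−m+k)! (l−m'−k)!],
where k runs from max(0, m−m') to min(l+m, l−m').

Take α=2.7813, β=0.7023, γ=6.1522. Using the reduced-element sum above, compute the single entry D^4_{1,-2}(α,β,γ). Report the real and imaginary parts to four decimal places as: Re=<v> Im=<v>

Re=0.3362 Im=0.0332

D^4_{1,-2}(2.7813,0.7023,6.1522) = e^{-i·1·2.7813}·d^4_{1,-2}(0.7023)·e^{-i·-2·6.1522}. Compute d first:
Half-angle: c=0.938978, s=0.343978. N=√(120·6·2·720)=1018.233765
Admissible k: 0..2 (factorial args all ≥0)
  k=0: (−1)^3·1018.2338/(72)·0.9390^5·0.3440^3 = -0.420129
  k=1: (−1)^4·1018.2338/(48)·0.9390^3·0.3440^5 = +0.084572
  k=2: (−1)^5·1018.2338/(240)·0.9390^1·0.3440^7 = -0.002270
d^4_{1,-2}(0.7023) = -0.420129 +0.084572 -0.002270 = -0.337828
Attach z-rotation phases: D = e^{-i(1)(2.7813)}·(-0.337828)·e^{-i(-2)(6.1522)} = +0.336196+0.033162i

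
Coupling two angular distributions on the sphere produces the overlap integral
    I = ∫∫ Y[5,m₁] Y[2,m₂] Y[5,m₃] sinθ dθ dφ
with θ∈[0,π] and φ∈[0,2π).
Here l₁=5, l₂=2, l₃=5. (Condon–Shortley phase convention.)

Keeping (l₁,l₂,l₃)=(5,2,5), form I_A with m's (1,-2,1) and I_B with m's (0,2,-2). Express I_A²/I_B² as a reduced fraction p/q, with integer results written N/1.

l's match ⇒ only the (l;m) 3-j factors differ between A and B.
A: triangle coeff Δ(5,2,5) = 1/38610; Σ_t [0,0]: t=0:+1/2304 = 1/2304; (3j)²=5/143 [(5 2 5; 1 -2 1)], sign=+1
B: triangle coeff Δ(5,2,5) = 1/38610; Σ_t [2,2]: t=2:+1/2880 = 1/2880; (3j)²=14/429 [(5 2 5; 0 2 -2)], sign=-1
I_A²/I_B² = (5/143)/(14/429) = 15/14

15/14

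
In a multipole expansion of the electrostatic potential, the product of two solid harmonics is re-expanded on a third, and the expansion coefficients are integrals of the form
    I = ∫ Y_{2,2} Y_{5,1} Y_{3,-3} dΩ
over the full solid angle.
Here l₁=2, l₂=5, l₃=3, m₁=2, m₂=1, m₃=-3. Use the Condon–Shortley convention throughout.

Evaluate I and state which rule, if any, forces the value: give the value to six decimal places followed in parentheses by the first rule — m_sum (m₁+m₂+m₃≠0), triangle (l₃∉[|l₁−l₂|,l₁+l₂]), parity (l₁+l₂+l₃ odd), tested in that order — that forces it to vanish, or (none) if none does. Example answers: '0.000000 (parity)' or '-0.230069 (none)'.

-0.023961 (none)

Checks pass: Σm=0; 10 even; l₃=3∈[3,7].
(2·2+1)(2·5+1)(2·3+1) = 385
Δ: 4! 0! 6! / 11! → 1/2310
sum: t=2:+1/144 = 1/144
3j²(2 5 3; 0 0 0) = Δ·Π!·Σ² = 10/231  (sign -1)
sum: t=0:+1/17280 = 1/17280
3j²(2 5 3; 2 1 -3) = Δ·Π!·Σ² = 1/2310  (sign +1)
combine: 4πI² = 385·10/231·1/2310 = 5/693
take √, sign -1: I = -0.02396147
No selection rule forces the value: the integral is nonzero (none).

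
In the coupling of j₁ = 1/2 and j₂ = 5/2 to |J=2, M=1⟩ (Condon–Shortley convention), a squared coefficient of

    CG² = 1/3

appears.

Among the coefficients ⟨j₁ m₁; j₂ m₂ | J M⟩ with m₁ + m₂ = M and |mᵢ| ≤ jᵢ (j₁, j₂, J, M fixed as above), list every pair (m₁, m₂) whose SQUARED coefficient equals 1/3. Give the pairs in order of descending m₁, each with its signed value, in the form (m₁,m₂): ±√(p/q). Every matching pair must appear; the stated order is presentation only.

(1/2,1/2): +√(1/3)

Admissible pairs with m₁+m₂ = M = 1: (-1/2,3/2), (1/2,1/2)
  (m₁,m₂)=(1/2,1/2): CG² = 1/3, CG = +√(1/3)   ← matches the target
  (m₁,m₂)=(-1/2,3/2): CG² = 2/3, CG = −√(2/3)
Pairs with CG² = 1/3: (1/2,1/2): +√(1/3)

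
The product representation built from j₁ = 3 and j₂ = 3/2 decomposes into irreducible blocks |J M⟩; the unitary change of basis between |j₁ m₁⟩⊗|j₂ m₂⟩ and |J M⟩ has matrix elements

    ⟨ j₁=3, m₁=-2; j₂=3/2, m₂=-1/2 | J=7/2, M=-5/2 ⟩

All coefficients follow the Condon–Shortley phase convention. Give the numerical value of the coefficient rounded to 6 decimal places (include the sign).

-0.377964

j₁+j₂−J=1  J+j₁−j₂=5  J−j₁+j₂=2  j₁+j₂+J+1=9
(j₁±m₁, j₂±m₂, J±M) = (1,5,1,2,1,6)
P² = 6400/7
sum k=0..1:
  [0] +1/120 = 1/120
  [1] −1/48 = -1/48
S = -1/80
C² = P²·S² = 1/7 ; C = -0.377964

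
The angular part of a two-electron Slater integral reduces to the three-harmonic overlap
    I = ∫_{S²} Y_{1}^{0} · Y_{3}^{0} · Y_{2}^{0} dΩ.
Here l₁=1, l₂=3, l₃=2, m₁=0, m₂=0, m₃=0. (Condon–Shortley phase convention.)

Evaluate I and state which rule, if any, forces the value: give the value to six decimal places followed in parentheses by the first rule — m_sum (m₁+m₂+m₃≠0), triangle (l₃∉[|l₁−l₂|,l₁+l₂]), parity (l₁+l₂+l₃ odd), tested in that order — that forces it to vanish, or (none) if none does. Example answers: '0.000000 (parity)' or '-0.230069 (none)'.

0.247767 (none)

Rules hold: Σm=0, L=6 even, 2≤2≤4.
N = 3·7·5 = 105
Δ = 2!·0!·4!/7! = 1/105
Racah Σ t=1..1: t=1:−1/4 = -1/4
⇒ 3j(1 3 2; 0 0 0)² = 3/35, sgn -1
(m-triple is (0,0,0) — same symbol as above.)
4πI² = N·(3j₀)²·(3jₘ)² = 27/35
I = +1·√(0.771429/4π) = 0.24776670
No selection rule forces the value: the integral is nonzero (none).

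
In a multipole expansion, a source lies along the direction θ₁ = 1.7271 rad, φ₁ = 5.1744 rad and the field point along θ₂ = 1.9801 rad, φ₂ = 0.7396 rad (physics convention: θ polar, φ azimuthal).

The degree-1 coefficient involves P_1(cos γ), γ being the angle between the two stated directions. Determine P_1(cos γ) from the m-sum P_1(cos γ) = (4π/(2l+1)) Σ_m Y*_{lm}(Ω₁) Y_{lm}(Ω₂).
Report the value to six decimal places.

Addition theorem: P_1(cos γ) = (4π/3) Σ_m Y*_{lm}(Ω₁) Y_{lm}(Ω₂), m = −1…1:
  m=-1: (+0.152126-0.305502i) × (+0.234147-0.213626i) = -0.029643-0.104030i  (running Σ = -0.029643-0.104030i)
  m=0: (-0.076060-0.000000i) × (-0.194449+0.000000i) = +0.014790+0.000000i  (running Σ = -0.014853-0.104030i)
  m=1: (-0.152126-0.305502i) × (-0.234147-0.213626i) = -0.029643+0.104030i  (running Σ = -0.044496+0.000000i)
Σ over m = -0.044496+0.000000i; ×(4π/3) → -0.186386+0.000000i. Real part: -0.186386

-0.186386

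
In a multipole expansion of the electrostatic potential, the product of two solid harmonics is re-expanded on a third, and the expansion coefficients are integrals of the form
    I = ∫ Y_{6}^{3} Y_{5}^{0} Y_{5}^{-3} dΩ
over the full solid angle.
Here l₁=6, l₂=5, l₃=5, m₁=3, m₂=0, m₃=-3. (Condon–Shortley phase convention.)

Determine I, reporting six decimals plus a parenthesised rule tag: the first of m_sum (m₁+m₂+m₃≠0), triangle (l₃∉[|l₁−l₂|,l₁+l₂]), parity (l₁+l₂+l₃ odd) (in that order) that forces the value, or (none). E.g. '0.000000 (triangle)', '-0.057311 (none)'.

0.132857 (none)

Rules hold: Σm=0, L=16 even, 1≤5≤11.
N = 13·11·11 = 1573
Δ = 6!·6!·4!/17! = 1/28588560
Racah Σ t=1..5: t=1:−1/345600 t=2:+1/13824 t=3:−1/5184 t=4:+1/13824 t=5:−1/345600 = -7/129600
⇒ 3j(6 5 5; 0 0 0)² = 80/7293, sgn +1
Racah Σ t=1..3: t=1:−1/138240 t=2:+1/34560 t=3:−1/103680 = 1/82944
⇒ 3j(6 5 5; 3 0 -3)² = 125/9724, sgn +1
4πI² = N·(3j₀)²·(3jₘ)² = 2500/11271
I = +1·√(0.221808/4π) = 0.13285682
No selection rule forces the value: the integral is nonzero (none).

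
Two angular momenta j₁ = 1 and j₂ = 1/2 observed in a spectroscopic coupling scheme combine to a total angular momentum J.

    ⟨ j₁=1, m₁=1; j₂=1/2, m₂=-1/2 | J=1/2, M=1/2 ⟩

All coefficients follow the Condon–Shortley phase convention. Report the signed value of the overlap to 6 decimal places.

+√(2/3) = +0.816497

triangle: 1!·1!·0!/3! = 1/6
(j±m)!: 2!·0!·0!·1!·1!·0! = 2
prefactor² = (2J+1)·Δ·N² = 2/3
  k=0: +1/(0!·1!·0!·0!·1!·0!) = 1
Σ = 1  ⇒  CG² = 2/3·1² = 2/3
CG = +√(2/3) = +0.816497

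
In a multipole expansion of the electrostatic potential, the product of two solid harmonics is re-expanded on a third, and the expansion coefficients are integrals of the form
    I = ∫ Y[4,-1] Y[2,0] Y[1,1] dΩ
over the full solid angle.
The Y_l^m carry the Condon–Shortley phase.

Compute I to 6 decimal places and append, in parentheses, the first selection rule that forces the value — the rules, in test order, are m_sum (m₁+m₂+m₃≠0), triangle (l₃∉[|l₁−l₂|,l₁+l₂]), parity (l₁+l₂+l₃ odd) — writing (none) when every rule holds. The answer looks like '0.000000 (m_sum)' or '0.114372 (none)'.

0.000000 (triangle)

|4−2|≤1≤4+2 violated ⇒ I = 0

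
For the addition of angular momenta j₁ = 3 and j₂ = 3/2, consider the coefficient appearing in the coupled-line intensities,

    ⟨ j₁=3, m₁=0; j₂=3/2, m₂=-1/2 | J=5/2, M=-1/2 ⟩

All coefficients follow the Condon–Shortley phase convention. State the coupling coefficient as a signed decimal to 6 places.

j₁+j₂−J=2  J+j₁−j₂=4  J−j₁+j₂=1  j₁+j₂+J+1=8
(j₁±m₁, j₂±m₂, J±M) = (3,3,1,2,2,3)
P² = 216/35
sum k=0..1:
  [0] +1/12 = 1/12
  [1] −1/4 = -1/4
S = -1/6
C² = P²·S² = 6/35 ; C = -0.414039

-0.414039  (= −√(6/35))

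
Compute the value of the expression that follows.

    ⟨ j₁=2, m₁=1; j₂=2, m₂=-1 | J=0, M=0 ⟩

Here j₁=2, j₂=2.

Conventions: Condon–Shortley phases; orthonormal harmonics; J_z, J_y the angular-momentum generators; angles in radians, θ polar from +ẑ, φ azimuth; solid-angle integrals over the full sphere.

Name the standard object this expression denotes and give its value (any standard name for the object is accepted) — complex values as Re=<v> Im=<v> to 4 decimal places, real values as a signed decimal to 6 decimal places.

Clebsch–Gordan coefficient, −√(1/5) ≈ -0.447214

This is a Clebsch–Gordan (vector-coupling) coefficient.
j₁+j₂−J=4  J+j₁−j₂=0  J−j₁+j₂=0  j₁+j₂+J+1=5
(j₁±m₁, j₂±m₂, J±M) = (3,1,1,3,0,0)
P² = 36/5
sum k=1..1:
  [1] −1/6 = -1/6
S = -1/6
C² = P²·S² = 1/5 ; C = -0.447214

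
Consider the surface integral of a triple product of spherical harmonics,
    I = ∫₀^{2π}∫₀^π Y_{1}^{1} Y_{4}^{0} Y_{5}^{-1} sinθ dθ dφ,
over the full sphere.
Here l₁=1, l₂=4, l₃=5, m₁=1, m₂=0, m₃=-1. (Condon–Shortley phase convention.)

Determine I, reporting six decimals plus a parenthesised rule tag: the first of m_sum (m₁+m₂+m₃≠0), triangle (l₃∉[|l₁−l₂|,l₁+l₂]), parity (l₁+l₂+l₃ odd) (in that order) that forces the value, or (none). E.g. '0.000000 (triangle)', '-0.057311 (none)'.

Rules hold: Σm=0, L=10 even, 3≤5≤5.
N = 3·9·11 = 297
Δ = 0!·2!·8!/11! = 1/495
Racah Σ t=0..0: t=0:+1/576 = 1/576
⇒ 3j(1 4 5; 0 0 0)² = 5/99, sgn -1
Racah Σ t=0..0: t=0:+1/1152 = 1/1152
⇒ 3j(1 4 5; 1 0 -1)² = 1/33, sgn +1
4πI² = N·(3j₀)²·(3jₘ)² = 5/11
I = -1·√(0.454545/4π) = -0.19018827
No selection rule forces the value: the integral is nonzero (none).

-0.190188 (none)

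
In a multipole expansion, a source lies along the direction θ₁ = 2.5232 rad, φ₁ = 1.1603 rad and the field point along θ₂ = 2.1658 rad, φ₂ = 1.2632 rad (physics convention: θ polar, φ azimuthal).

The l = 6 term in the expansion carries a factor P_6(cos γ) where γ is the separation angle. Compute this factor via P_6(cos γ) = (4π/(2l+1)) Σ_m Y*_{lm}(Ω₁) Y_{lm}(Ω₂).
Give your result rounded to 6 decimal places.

0.017250

Expand P_6 via completeness: Σ_{m} conj(Y_{6,m}) at Ω₁ times Y_{6,m} at Ω₂ —
  m=-6: (0.014275, 0.011511) × (0.042284, -0.149989) = (0.002330, -0.001654)  (running Σ = (0.002330, -0.001654))
  m=-5: (-0.079127, 0.041364) × (-0.365174, 0.011987) = (0.028399, -0.016054)  (running Σ = (0.030729, -0.017708))
  m=-4: (-0.018067, -0.253365) × (0.137602, 0.388489) = (0.095943, -0.041883)  (running Σ = (0.126673, -0.059591))
  m=-3: (0.419617, 0.148107) × (0.075377, -0.057065) = (0.040081, -0.012782)  (running Σ = (0.166754, -0.072372))
  m=-2: (-0.268208, 0.288015) × (0.254995, 0.180199) = (-0.120292, 0.025112)  (running Σ = (0.046462, -0.047261))
  m=-1: (0.028856, 0.066302) × (0.067623, -0.212866) = (0.016065, -0.001659)  (running Σ = (0.062527, -0.048920))
  m=0: (-0.415438, -0.000000) × (0.258064, 0.000000) = (-0.107209, -0.000000)  (running Σ = (-0.044682, -0.048920))
  m=1: (-0.028856, 0.066302) × (-0.067623, -0.212866) = (0.016065, 0.001659)  (running Σ = (-0.028617, -0.047261))
  m=2: (-0.268208, -0.288015) × (0.254995, -0.180199) = (-0.120292, -0.025112)  (running Σ = (-0.148909, -0.072372))
  m=3: (-0.419617, 0.148107) × (-0.075377, -0.057065) = (0.040081, 0.012782)  (running Σ = (-0.108828, -0.059591))
  m=4: (-0.018067, 0.253365) × (0.137602, -0.388489) = (0.095943, 0.041883)  (running Σ = (-0.012884, -0.017708))
  m=5: (0.079127, 0.041364) × (0.365174, 0.011987) = (0.028399, 0.016054)  (running Σ = (0.015515, -0.001654))
  m=6: (0.014275, -0.011511) × (0.042284, 0.149989) = (0.002330, 0.001654)  (running Σ = (0.017845, 0.000000))
Accumulated sum (0.017845, 0.000000); after 4π/(2l+1) scaling, (0.017250, 0.000000) ⇒ P_6 = 0.017250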